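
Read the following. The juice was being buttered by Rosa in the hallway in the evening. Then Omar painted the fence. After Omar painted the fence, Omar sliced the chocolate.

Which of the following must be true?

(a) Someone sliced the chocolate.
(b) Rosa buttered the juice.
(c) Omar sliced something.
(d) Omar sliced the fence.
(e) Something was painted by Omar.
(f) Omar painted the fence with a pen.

(a) Entailed — the original entails any weakening of itself; this just generalizes the agent.
(b) Not entailed — 'was buttering' is progressive on an accomplishment; it does not entail the completed 'buttered'.
(c) Entailed — this follows by dropping conjuncts from the slicing event's description.
(d) Not entailed — Omar sliced the chocolate, not the fence; the fence belongs to the painting event.
(e) Entailed — generalizing the patient leaves a sub-description the original still satisfies.
(f) Not entailed — 'with a pen' adds information not in the original event.

(a), (c), (e)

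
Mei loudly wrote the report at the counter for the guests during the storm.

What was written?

the report

'the report' marks the patient of the writing event.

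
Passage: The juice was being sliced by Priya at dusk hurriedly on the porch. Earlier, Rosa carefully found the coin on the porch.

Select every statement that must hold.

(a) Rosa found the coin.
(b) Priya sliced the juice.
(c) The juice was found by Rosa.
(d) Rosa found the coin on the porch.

(a) Entailed — the original entails any weakening of itself; this just drops 'on the porch', 'carefully'.
(b) Not entailed — 'was slicing' is progressive on an accomplishment; it does not entail the completed 'sliced'.
(c) Not entailed — Rosa found the coin, not the juice; the juice belongs to the slicing event.
(d) Entailed — dropping 'carefully' leaves a sub-description the original still satisfies.

(a), (d)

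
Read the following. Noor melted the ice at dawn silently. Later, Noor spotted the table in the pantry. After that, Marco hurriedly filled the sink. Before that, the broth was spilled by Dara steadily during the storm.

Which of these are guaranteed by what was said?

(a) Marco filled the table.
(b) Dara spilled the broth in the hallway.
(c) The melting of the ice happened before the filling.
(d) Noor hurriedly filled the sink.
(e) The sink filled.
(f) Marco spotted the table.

(c), (e)

(a) Not entailed — Marco filled the sink, not the table; the table belongs to the spotting event.
(b) Not entailed — 'in the hallway' adds information not in the original event.
(c) Entailed — the narrative places the melting before the filling.
(d) Not entailed — the passage has Marco filling the sink, not Noor.
(e) Entailed — 'Marco filled the sink' is causative; it entails the inchoative 'the sink filled'.
(f) Not entailed — the passage has Noor spotting the table, not Marco.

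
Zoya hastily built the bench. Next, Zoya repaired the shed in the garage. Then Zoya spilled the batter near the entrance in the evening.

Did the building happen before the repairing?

The narrative orders the building before the repairing.

yes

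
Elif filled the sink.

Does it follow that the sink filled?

'Elif filled the sink' is the causative; it entails the inchoative 'the sink filled'.

yes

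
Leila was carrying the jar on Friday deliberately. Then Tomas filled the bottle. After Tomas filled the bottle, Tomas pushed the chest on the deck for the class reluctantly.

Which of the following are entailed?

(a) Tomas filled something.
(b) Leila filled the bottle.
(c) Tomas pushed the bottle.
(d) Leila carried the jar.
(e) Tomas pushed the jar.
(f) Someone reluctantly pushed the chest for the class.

(a) Entailed — the original entails any weakening of itself; this just generalizes the patient.
(b) Not entailed — the passage has Tomas filling the bottle, not Leila.
(c) Not entailed — Tomas pushed the chest, not the bottle; the bottle belongs to the filling event.
(d) Entailed — 'carry' is an activity; 'was carrying' entails that some carrying happened, so 'carried' holds.
(e) Not entailed — Tomas pushed the chest, not the jar; the jar belongs to the carrying event.
(f) Entailed — dropping 'on the deck' and generalizing the agent leaves a sub-description the original still satisfies.

(a), (d), (f)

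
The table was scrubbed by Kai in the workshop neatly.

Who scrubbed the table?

'Kai' marks the agent of the scrubbing event.

Kai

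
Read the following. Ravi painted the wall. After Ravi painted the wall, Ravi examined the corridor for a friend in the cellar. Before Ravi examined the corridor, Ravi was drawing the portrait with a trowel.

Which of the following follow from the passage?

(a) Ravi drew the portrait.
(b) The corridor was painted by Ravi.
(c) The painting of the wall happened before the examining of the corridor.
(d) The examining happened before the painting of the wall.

(a) Not entailed — 'was drawing' is progressive on an accomplishment; it does not entail the completed 'drew'.
(b) Not entailed — Ravi painted the wall, not the corridor; the corridor belongs to the examining event.
(c) Entailed — the narrative places the painting before the examining.
(d) Not entailed — the narrative places the painting before the examining, not after.

(c)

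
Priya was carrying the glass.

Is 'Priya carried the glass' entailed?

yes

'carry' is atelic; if Priya was carrying the glass, then Priya carried the glass (for some time).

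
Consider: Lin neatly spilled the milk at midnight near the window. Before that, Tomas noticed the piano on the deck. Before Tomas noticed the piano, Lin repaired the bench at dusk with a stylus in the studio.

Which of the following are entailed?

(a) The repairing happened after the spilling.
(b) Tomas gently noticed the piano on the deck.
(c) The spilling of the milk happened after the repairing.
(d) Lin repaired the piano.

(c)

(a) Not entailed — the narrative places the repairing before the spilling, not after.
(b) Not entailed — 'gently' adds information not in the original event.
(c) Entailed — the narrative places the repairing before the spilling.
(d) Not entailed — Lin repaired the bench, not the piano; the piano belongs to the noticing event.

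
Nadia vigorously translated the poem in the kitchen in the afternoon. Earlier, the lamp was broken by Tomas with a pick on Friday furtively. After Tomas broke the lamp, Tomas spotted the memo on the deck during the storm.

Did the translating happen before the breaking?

The narrative orders the breaking before the translating.

no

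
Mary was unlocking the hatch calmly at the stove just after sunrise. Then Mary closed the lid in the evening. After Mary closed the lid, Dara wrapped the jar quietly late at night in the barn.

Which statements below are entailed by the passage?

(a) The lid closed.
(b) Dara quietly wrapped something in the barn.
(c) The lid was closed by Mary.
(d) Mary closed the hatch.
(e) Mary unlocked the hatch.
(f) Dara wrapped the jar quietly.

(a), (b), (c), (f)

(a) Entailed — 'Mary closed the lid' is causative; it entails the inchoative 'the lid closed'.
(b) Entailed — every conjunct here is already in the original wrapping event.
(c) Entailed — dropping 'in the evening' leaves a sub-description the original still satisfies.
(d) Not entailed — Mary closed the lid, not the hatch; the hatch belongs to the unlocking event.
(e) Not entailed — 'was unlocking' is progressive on an accomplishment; it does not entail the completed 'unlocked'.
(f) Entailed — dropping 'in the barn', 'late at night' leaves a sub-description the original still satisfies.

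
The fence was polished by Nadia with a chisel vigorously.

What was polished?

'the fence' marks the patient of the polishing event.

the fence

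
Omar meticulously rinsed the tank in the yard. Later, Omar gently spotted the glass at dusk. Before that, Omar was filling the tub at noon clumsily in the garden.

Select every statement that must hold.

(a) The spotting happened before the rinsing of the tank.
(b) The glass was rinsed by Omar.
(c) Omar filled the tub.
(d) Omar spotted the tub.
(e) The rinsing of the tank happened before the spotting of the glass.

(a) Not entailed — the narrative places the rinsing before the spotting, not after.
(b) Not entailed — Omar rinsed the tank, not the glass; the glass belongs to the spotting event.
(c) Not entailed — 'was filling' is progressive on an accomplishment; it does not entail the completed 'filled'.
(d) Not entailed — Omar spotted the glass, not the tub; the tub belongs to the filling event.
(e) Entailed — the narrative places the rinsing before the spotting.

(e)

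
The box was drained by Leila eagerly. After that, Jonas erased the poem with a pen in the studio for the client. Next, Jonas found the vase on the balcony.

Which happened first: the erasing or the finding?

the erasing

The connectives place the erasing before the finding.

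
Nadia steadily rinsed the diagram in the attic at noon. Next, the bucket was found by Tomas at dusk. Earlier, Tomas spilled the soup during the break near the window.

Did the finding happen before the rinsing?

The narrative orders the rinsing before the finding.

no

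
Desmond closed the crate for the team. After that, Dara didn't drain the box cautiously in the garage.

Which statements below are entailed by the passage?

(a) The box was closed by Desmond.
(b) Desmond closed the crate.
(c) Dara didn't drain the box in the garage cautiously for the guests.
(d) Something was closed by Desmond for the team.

(b), (c), (d)

(a) Not entailed — Desmond closed the crate, not the box; the box belongs to the draining event.
(b) Entailed — dropping 'for the team' leaves a sub-description the original still satisfies.
(c) Entailed — under negation, adding a further restriction is entailed: if no such draining event occurred, none occurred for the guests either.
(d) Entailed — generalizing the patient leaves a sub-description the original still satisfies.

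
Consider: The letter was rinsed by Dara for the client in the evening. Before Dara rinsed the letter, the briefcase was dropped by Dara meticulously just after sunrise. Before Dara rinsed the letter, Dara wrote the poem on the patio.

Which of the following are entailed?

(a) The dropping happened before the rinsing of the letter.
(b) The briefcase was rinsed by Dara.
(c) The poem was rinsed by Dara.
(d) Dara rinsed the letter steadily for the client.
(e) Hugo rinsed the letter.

(a)

(a) Entailed — the narrative places the dropping before the rinsing.
(b) Not entailed — Dara rinsed the letter, not the briefcase; the briefcase belongs to the dropping event.
(c) Not entailed — Dara rinsed the letter, not the poem; the poem belongs to the writing event.
(d) Not entailed — 'steadily' adds information not in the original event.
(e) Not entailed — the passage has Dara rinsing the letter, not Hugo.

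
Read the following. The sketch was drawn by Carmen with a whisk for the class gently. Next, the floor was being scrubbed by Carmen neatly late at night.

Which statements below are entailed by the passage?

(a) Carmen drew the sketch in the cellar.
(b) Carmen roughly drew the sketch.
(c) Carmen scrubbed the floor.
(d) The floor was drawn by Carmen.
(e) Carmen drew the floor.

(c)

(a) Not entailed — 'in the cellar' adds information not in the original event.
(b) Not entailed — 'roughly' adds a manner not in (and inconsistent with) the original.
(c) Entailed — 'scrub' is an activity; 'was scrubbing' entails that some scrubbing happened, so 'scrubbed' holds.
(d) Not entailed — Carmen drew the sketch, not the floor; the floor belongs to the scrubbing event.
(e) Not entailed — Carmen drew the sketch, not the floor; the floor belongs to the scrubbing event.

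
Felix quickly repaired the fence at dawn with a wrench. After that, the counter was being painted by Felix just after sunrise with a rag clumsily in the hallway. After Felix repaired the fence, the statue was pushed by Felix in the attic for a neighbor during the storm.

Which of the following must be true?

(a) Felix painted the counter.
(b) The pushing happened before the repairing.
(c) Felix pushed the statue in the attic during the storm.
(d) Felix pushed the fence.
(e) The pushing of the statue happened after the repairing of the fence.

(c), (e)

(a) Not entailed — 'was painting' is progressive on an accomplishment; it does not entail the completed 'painted'.
(b) Not entailed — the narrative places the repairing before the pushing, not after.
(c) Entailed — every conjunct here is already in the original pushing event.
(d) Not entailed — Felix pushed the statue, not the fence; the fence belongs to the repairing event.
(e) Entailed — the narrative places the repairing before the pushing.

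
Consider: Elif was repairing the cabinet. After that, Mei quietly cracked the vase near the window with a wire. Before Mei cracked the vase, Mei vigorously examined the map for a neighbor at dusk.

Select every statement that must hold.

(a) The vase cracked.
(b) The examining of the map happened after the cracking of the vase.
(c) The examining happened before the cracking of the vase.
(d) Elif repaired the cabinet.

(a) Entailed — 'Mei cracked the vase' is causative; it entails the inchoative 'the vase cracked'.
(b) Not entailed — the narrative places the examining before the cracking, not after.
(c) Entailed — the narrative places the examining before the cracking.
(d) Not entailed — 'was repairing' is progressive on an accomplishment; it does not entail the completed 'repaired'.

(a), (c)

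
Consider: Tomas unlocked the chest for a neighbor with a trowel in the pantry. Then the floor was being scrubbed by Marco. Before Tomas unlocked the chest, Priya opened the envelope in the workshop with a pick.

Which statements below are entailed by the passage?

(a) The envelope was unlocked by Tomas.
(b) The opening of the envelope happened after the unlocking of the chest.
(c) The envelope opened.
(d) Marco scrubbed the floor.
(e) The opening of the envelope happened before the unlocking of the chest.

(c), (d), (e)

(a) Not entailed — Tomas unlocked the chest, not the envelope; the envelope belongs to the opening event.
(b) Not entailed — the narrative places the opening before the unlocking, not after.
(c) Entailed — 'Priya opened the envelope' is causative; it entails the inchoative 'the envelope opened'.
(d) Entailed — 'scrub' is an activity; 'was scrubbing' entails that some scrubbing happened, so 'scrubbed' holds.
(e) Entailed — the narrative places the opening before the unlocking.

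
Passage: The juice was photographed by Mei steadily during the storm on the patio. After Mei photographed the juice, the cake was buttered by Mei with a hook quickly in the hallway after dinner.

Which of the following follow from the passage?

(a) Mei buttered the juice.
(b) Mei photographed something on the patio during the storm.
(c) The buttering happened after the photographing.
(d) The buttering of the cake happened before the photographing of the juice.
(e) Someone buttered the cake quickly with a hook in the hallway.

(a) Not entailed — Mei buttered the cake, not the juice; the juice belongs to the photographing event.
(b) Entailed — the original entails any weakening of itself; this just drops 'steadily' and generalizes the patient.
(c) Entailed — the narrative places the photographing before the buttering.
(d) Not entailed — the narrative places the photographing before the buttering, not after.
(e) Entailed — this follows by dropping conjuncts from the buttering event's description.

(b), (c), (e)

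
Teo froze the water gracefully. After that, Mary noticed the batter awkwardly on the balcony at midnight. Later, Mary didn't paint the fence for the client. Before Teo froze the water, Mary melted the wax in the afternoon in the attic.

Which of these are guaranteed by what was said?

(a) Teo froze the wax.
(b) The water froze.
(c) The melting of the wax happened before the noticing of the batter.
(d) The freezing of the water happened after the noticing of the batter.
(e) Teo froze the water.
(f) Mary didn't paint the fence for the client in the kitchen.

(a) Not entailed — Teo froze the water, not the wax; the wax belongs to the melting event.
(b) Entailed — 'Teo froze the water' is causative; it entails the inchoative 'the water froze'.
(c) Entailed — the narrative places the melting before the noticing.
(d) Not entailed — the narrative places the freezing before the noticing, not after.
(e) Entailed — dropping 'gracefully' leaves a sub-description the original still satisfies.
(f) Entailed — under negation, adding a further restriction is entailed: if no such painting event occurred, none occurred in the kitchen either.

(b), (c), (e), (f)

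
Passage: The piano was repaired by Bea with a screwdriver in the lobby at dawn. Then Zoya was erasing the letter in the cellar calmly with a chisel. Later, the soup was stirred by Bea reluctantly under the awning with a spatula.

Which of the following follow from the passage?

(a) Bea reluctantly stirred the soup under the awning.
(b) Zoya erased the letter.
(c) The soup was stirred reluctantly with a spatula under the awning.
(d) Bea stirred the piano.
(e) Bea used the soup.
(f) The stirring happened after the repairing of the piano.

(a) Entailed — this follows by dropping conjuncts from the stirring event's description.
(b) Not entailed — 'was erasing' is progressive on an accomplishment; it does not entail the completed 'erased'.
(c) Entailed — this follows by dropping conjuncts from the stirring event's description.
(d) Not entailed — Bea stirred the soup, not the piano; the piano belongs to the repairing event.
(e) Not entailed — the soup is the patient, not an instrument — Bea used a spatula.
(f) Entailed — the narrative places the repairing before the stirring.

(a), (c), (f)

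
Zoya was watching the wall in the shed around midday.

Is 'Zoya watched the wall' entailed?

yes

'watch' is atelic; if Zoya was watching the wall, then Zoya watched the wall (for some time).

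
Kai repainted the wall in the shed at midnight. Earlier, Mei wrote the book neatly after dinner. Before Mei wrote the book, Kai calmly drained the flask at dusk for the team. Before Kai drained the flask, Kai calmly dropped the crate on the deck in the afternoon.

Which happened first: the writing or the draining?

the draining

The connectives place the draining before the writing.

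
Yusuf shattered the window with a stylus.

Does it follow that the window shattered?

'Yusuf shattered the window' is the causative; it entails the inchoative 'the window shattered'.

yes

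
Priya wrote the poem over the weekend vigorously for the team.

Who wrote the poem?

'Priya' marks the agent of the writing event.

Priya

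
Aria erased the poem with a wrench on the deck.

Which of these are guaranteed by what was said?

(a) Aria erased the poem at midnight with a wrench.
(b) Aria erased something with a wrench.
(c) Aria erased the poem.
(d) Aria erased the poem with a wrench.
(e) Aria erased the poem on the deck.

(a) Not entailed — 'at midnight' adds information not in the original event.
(b) Entailed — dropping 'on the deck' and generalizing the patient leaves a sub-description the original still satisfies.
(c) Entailed — the original entails any weakening of itself; this just drops 'with a wrench', 'on the deck'.
(d) Entailed — this follows by dropping conjuncts from the erasing event's description.
(e) Entailed — dropping 'with a wrench' leaves a sub-description the original still satisfies.

(b), (c), (d), (e)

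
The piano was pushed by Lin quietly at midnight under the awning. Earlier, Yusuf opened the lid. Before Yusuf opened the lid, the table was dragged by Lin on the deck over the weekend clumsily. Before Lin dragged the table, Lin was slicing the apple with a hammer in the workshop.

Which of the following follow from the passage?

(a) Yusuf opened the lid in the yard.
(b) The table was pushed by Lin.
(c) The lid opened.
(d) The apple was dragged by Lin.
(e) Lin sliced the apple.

(a) Not entailed — 'in the yard' adds information not in the original event.
(b) Not entailed — Lin pushed the piano, not the table; the table belongs to the dragging event.
(c) Entailed — 'Yusuf opened the lid' is causative; it entails the inchoative 'the lid opened'.
(d) Not entailed — Lin dragged the table, not the apple; the apple belongs to the slicing event.
(e) Not entailed — 'was slicing' is progressive on an accomplishment; it does not entail the completed 'sliced'.

(c)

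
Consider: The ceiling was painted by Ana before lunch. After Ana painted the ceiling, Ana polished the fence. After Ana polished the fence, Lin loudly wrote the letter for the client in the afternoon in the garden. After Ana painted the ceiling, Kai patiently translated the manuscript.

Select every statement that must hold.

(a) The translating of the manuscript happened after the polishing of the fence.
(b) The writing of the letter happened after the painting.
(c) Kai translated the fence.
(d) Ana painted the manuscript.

(b)

(a) Not entailed — the narrative doesn't order the polishing relative to the translating.
(b) Entailed — the narrative places the painting before the writing.
(c) Not entailed — Kai translated the manuscript, not the fence; the fence belongs to the polishing event.
(d) Not entailed — Ana painted the ceiling, not the manuscript; the manuscript belongs to the translating event.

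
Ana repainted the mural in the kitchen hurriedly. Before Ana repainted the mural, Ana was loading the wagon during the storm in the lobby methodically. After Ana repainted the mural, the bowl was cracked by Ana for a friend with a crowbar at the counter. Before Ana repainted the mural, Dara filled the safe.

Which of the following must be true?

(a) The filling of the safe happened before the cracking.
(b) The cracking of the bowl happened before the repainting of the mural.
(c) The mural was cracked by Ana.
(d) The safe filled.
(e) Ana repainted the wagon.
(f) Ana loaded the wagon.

(a), (d)

(a) Entailed — the narrative places the filling before the cracking.
(b) Not entailed — the narrative places the repainting before the cracking, not after.
(c) Not entailed — Ana cracked the bowl, not the mural; the mural belongs to the repainting event.
(d) Entailed — 'Dara filled the safe' is causative; it entails the inchoative 'the safe filled'.
(e) Not entailed — Ana repainted the mural, not the wagon; the wagon belongs to the loading event.
(f) Not entailed — 'was loading' is progressive on an accomplishment; it does not entail the completed 'loaded'.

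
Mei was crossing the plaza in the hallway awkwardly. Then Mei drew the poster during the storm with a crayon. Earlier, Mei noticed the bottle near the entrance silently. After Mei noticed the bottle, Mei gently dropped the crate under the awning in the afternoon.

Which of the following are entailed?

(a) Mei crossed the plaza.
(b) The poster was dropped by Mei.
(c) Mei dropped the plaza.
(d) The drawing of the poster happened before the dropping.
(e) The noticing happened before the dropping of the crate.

(a) Not entailed — 'was crossing' is progressive on an accomplishment; it does not entail the completed 'crossed'.
(b) Not entailed — Mei dropped the crate, not the poster; the poster belongs to the drawing event.
(c) Not entailed — Mei dropped the crate, not the plaza; the plaza belongs to the crossing event.
(d) Not entailed — the narrative doesn't order the drawing relative to the dropping.
(e) Entailed — the narrative places the noticing before the dropping.

(e)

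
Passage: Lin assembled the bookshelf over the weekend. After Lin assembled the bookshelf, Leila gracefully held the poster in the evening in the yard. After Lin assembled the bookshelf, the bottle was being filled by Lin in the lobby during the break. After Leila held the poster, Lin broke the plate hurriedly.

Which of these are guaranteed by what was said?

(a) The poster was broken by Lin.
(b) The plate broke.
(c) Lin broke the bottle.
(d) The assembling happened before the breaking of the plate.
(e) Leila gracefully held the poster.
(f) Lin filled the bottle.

(b), (d), (e)

(a) Not entailed — Lin broke the plate, not the poster; the poster belongs to the holding event.
(b) Entailed — 'Lin broke the plate' is causative; it entails the inchoative 'the plate broke'.
(c) Not entailed — Lin broke the plate, not the bottle; the bottle belongs to the filling event.
(d) Entailed — the narrative places the assembling before the breaking.
(e) Entailed — every conjunct here is already in the original holding event.
(f) Not entailed — 'was filling' is progressive on an accomplishment; it does not entail the completed 'filled'.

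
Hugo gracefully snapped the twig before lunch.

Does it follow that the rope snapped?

no

Nothing is said about any rope; only the twig is affected.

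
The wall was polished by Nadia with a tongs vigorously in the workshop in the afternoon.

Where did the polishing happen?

in the workshop

'in the workshop' marks the location of the polishing event.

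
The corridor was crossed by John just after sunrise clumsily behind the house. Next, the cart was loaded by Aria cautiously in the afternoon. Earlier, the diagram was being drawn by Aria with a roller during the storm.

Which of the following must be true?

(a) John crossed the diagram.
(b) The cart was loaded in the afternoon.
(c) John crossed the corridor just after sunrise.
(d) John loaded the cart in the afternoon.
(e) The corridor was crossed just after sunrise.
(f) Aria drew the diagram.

(b), (c), (e)

(a) Not entailed — John crossed the corridor, not the diagram; the diagram belongs to the drawing event.
(b) Entailed — every conjunct here is already in the original loading event.
(c) Entailed — this follows by dropping conjuncts from the crossing event's description.
(d) Not entailed — the passage has Aria loading the cart, not John.
(e) Entailed — dropping 'behind the house', 'clumsily' and generalizing the agent leaves a sub-description the original still satisfies.
(f) Not entailed — 'was drawing' is progressive on an accomplishment; it does not entail the completed 'drew'.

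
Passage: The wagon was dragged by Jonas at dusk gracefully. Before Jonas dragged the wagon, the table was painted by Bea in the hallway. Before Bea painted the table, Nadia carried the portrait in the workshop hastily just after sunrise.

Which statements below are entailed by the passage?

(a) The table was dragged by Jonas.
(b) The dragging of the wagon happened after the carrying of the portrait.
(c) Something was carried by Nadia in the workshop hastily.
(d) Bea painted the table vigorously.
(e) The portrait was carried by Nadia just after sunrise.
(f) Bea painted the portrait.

(a) Not entailed — Jonas dragged the wagon, not the table; the table belongs to the painting event.
(b) Entailed — the narrative places the carrying before the dragging.
(c) Entailed — dropping 'just after sunrise' and generalizing the patient leaves a sub-description the original still satisfies.
(d) Not entailed — 'vigorously' adds information not in the original event.
(e) Entailed — the original entails any weakening of itself; this just drops 'hastily', 'in the workshop'.
(f) Not entailed — Bea painted the table, not the portrait; the portrait belongs to the carrying event.

(b), (c), (e)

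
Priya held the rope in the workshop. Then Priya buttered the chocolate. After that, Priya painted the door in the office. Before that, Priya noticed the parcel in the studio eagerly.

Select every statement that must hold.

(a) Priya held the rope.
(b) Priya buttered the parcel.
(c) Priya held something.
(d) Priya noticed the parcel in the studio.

(a), (c), (d)

(a) Entailed — the original entails any weakening of itself; this just drops 'in the workshop'.
(b) Not entailed — Priya buttered the chocolate, not the parcel; the parcel belongs to the noticing event.
(c) Entailed — this follows by dropping conjuncts from the holding event's description.
(d) Entailed — dropping 'eagerly' leaves a sub-description the original still satisfies.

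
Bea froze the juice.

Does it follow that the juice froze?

'Bea froze the juice' is the causative; it entails the inchoative 'the juice froze'.

yes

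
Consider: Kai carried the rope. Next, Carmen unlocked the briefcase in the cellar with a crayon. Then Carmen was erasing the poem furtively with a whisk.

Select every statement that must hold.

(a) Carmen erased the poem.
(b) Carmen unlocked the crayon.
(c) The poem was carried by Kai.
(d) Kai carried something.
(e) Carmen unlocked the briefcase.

(d), (e)

(a) Not entailed — 'was erasing' is progressive on an accomplishment; it does not entail the completed 'erased'.
(b) Not entailed — the crayon is the instrument, not what was unlocked.
(c) Not entailed — Kai carried the rope, not the poem; the poem belongs to the erasing event.
(d) Entailed — this follows by dropping conjuncts from the carrying event's description.
(e) Entailed — dropping 'in the cellar', 'with a crayon' leaves a sub-description the original still satisfies.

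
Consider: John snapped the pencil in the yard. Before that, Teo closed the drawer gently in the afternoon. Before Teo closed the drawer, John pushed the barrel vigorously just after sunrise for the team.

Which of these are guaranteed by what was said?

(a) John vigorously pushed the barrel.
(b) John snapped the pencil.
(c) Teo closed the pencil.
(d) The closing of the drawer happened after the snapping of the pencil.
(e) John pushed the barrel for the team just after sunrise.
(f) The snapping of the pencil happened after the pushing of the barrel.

(a), (b), (e), (f)

(a) Entailed — every conjunct here is already in the original pushing event.
(b) Entailed — every conjunct here is already in the original snapping event.
(c) Not entailed — Teo closed the drawer, not the pencil; the pencil belongs to the snapping event.
(d) Not entailed — the narrative places the closing before the snapping, not after.
(e) Entailed — dropping 'vigorously' leaves a sub-description the original still satisfies.
(f) Entailed — the narrative places the pushing before the snapping.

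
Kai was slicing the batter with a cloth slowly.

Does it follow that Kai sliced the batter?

no

'was slicing' is progressive; for an accomplishment like 'slice the batter', it doesn't entail completion.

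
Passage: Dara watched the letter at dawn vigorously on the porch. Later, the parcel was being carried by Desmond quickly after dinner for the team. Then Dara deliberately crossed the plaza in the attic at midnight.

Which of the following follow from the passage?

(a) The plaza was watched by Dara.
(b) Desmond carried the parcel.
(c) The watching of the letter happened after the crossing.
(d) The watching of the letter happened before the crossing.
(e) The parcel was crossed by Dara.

(a) Not entailed — Dara watched the letter, not the plaza; the plaza belongs to the crossing event.
(b) Entailed — 'carry' is an activity; 'was carrying' entails that some carrying happened, so 'carried' holds.
(c) Not entailed — the narrative places the watching before the crossing, not after.
(d) Entailed — the narrative places the watching before the crossing.
(e) Not entailed — Dara crossed the plaza, not the parcel; the parcel belongs to the carrying event.

(b), (d)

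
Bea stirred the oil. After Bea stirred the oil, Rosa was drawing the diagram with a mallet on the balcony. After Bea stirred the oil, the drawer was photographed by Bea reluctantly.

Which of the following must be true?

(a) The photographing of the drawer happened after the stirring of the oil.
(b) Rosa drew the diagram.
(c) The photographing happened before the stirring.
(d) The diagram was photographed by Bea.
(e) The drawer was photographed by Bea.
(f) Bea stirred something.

(a) Entailed — the narrative places the stirring before the photographing.
(b) Not entailed — 'was drawing' is progressive on an accomplishment; it does not entail the completed 'drew'.
(c) Not entailed — the narrative places the stirring before the photographing, not after.
(d) Not entailed — Bea photographed the drawer, not the diagram; the diagram belongs to the drawing event.
(e) Entailed — this follows by dropping conjuncts from the photographing event's description.
(f) Entailed — the original entails any weakening of itself; this just generalizes the patient.

(a), (e), (f)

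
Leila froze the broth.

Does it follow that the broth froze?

'Leila froze the broth' is the causative; it entails the inchoative 'the broth froze'.

yes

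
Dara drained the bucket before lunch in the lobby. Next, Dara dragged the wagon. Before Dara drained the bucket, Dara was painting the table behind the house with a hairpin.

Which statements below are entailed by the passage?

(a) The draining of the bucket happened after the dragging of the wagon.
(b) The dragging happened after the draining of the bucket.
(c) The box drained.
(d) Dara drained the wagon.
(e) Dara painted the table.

(a) Not entailed — the narrative places the draining before the dragging, not after.
(b) Entailed — the narrative places the draining before the dragging.
(c) Not entailed — the bucket is what drained, not the box.
(d) Not entailed — Dara drained the bucket, not the wagon; the wagon belongs to the dragging event.
(e) Not entailed — 'was painting' is progressive on an accomplishment; it does not entail the completed 'painted'.

(b)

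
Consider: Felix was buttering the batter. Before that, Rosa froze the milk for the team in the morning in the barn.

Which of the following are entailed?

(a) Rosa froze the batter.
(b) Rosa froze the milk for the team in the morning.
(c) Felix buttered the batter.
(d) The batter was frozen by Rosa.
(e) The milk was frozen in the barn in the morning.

(b), (e)

(a) Not entailed — Rosa froze the milk, not the batter; the batter belongs to the buttering event.
(b) Entailed — every conjunct here is already in the original freezing event.
(c) Not entailed — 'was buttering' is progressive on an accomplishment; it does not entail the completed 'buttered'.
(d) Not entailed — Rosa froze the milk, not the batter; the batter belongs to the buttering event.
(e) Entailed — the original entails any weakening of itself; this just drops 'for the team' and generalizes the agent.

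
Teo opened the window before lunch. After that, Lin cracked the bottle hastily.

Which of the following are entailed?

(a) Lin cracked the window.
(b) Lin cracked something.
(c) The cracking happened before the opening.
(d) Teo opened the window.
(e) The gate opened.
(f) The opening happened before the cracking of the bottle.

(b), (d), (f)

(a) Not entailed — Lin cracked the bottle, not the window; the window belongs to the opening event.
(b) Entailed — dropping 'hastily' and generalizing the patient leaves a sub-description the original still satisfies.
(c) Not entailed — the narrative places the opening before the cracking, not after.
(d) Entailed — every conjunct here is already in the original opening event.
(e) Not entailed — the window is what opened, not the gate.
(f) Entailed — the narrative places the opening before the cracking.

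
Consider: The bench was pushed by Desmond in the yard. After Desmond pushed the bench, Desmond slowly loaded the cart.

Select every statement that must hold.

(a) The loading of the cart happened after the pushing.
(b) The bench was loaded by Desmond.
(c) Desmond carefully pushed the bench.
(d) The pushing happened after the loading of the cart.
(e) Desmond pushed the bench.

(a), (e)

(a) Entailed — the narrative places the pushing before the loading.
(b) Not entailed — Desmond loaded the cart, not the bench; the bench belongs to the pushing event.
(c) Not entailed — 'carefully' adds information not in the original event.
(d) Not entailed — the narrative places the pushing before the loading, not after.
(e) Entailed — the original entails any weakening of itself; this just drops 'in the yard'.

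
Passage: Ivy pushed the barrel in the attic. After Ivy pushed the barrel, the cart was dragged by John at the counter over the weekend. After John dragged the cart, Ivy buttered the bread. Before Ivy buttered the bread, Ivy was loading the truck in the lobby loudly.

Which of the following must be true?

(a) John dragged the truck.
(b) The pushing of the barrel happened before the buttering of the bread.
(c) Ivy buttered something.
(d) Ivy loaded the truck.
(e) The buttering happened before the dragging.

(a) Not entailed — John dragged the cart, not the truck; the truck belongs to the loading event.
(b) Entailed — the narrative places the pushing before the buttering.
(c) Entailed — every conjunct here is already in the original buttering event.
(d) Not entailed — 'was loading' is progressive on an accomplishment; it does not entail the completed 'loaded'.
(e) Not entailed — the narrative places the dragging before the buttering, not after.

(b), (c)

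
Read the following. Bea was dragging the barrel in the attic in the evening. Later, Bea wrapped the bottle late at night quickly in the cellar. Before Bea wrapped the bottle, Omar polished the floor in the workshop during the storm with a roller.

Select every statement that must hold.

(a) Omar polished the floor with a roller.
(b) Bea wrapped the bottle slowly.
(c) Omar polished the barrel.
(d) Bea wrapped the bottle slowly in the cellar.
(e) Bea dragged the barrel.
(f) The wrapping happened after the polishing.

(a), (e), (f)

(a) Entailed — this follows by dropping conjuncts from the polishing event's description.
(b) Not entailed — 'slowly' adds a manner not in (and inconsistent with) the original.
(c) Not entailed — Omar polished the floor, not the barrel; the barrel belongs to the dragging event.
(d) Not entailed — 'slowly' adds a manner not in (and inconsistent with) the original.
(e) Entailed — 'drag' is an activity; 'was dragging' entails that some dragging happened, so 'dragged' holds.
(f) Entailed — the narrative places the polishing before the wrapping.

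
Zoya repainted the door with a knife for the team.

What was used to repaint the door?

'with a knife' marks the instrument of the repainting event.

a knife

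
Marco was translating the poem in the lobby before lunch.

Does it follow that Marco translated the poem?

'was translating' is progressive; for an accomplishment like 'translate the poem', it doesn't entail completion.

no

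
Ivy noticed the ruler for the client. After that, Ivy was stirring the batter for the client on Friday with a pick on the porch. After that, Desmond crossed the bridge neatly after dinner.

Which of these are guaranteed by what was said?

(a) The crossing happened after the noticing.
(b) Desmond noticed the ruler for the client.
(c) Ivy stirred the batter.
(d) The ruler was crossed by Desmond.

(a) Entailed — the narrative places the noticing before the crossing.
(b) Not entailed — the passage has Ivy noticing the ruler, not Desmond.
(c) Entailed — 'stir' is an activity; 'was stirring' entails that some stirring happened, so 'stirred' holds.
(d) Not entailed — Desmond crossed the bridge, not the ruler; the ruler belongs to the noticing event.

(a), (c)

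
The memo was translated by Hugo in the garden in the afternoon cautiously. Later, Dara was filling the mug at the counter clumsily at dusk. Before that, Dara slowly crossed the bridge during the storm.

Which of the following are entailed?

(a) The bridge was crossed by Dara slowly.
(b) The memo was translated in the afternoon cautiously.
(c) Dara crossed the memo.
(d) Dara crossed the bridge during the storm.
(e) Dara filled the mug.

(a) Entailed — this follows by dropping conjuncts from the crossing event's description.
(b) Entailed — every conjunct here is already in the original translating event.
(c) Not entailed — Dara crossed the bridge, not the memo; the memo belongs to the translating event.
(d) Entailed — every conjunct here is already in the original crossing event.
(e) Not entailed — 'was filling' is progressive on an accomplishment; it does not entail the completed 'filled'.

(a), (b), (d)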